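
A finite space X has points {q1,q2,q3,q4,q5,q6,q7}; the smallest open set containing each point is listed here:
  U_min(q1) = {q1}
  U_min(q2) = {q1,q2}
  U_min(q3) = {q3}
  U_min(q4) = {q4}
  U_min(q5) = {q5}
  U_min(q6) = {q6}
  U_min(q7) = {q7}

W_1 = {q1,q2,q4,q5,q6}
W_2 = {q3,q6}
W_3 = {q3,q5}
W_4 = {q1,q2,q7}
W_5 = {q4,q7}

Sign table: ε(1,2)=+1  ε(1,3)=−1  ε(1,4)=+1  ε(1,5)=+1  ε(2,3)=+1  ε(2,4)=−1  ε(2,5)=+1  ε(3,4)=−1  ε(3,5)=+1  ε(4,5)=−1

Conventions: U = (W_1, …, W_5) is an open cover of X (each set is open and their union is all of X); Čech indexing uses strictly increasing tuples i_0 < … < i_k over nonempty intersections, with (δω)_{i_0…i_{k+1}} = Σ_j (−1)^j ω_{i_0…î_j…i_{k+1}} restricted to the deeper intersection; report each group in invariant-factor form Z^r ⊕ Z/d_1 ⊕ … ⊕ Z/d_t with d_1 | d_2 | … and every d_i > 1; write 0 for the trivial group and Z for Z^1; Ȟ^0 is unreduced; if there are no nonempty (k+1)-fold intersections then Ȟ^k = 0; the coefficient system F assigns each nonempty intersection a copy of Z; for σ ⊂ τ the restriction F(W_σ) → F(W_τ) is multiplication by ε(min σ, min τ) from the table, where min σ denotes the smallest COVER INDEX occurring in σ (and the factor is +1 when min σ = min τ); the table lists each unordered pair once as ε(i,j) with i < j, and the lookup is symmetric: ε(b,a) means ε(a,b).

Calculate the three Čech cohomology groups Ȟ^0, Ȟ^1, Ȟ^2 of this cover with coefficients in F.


nerve simplices:
  W12={q6} W13={q5} W14={q1,q2} W15={q4} W23={q3} W45={q7}
C dims 5,6; δ0: rk 5, SNF 1^4·2
degree 0: 5−5−0 = 0 → Ȟ^0 ≅ 0
degree 1: 6−0−5 = 1 plus torsion [2] → Ȟ^1 ≅ Z ⊕ Z/2
degree 2: 0−0−0 = 0 → Ȟ^2 ≅ 0

Ȟ^0 = 0, Ȟ^1 = Z ⊕ Z/2 and Ȟ^2 = 0


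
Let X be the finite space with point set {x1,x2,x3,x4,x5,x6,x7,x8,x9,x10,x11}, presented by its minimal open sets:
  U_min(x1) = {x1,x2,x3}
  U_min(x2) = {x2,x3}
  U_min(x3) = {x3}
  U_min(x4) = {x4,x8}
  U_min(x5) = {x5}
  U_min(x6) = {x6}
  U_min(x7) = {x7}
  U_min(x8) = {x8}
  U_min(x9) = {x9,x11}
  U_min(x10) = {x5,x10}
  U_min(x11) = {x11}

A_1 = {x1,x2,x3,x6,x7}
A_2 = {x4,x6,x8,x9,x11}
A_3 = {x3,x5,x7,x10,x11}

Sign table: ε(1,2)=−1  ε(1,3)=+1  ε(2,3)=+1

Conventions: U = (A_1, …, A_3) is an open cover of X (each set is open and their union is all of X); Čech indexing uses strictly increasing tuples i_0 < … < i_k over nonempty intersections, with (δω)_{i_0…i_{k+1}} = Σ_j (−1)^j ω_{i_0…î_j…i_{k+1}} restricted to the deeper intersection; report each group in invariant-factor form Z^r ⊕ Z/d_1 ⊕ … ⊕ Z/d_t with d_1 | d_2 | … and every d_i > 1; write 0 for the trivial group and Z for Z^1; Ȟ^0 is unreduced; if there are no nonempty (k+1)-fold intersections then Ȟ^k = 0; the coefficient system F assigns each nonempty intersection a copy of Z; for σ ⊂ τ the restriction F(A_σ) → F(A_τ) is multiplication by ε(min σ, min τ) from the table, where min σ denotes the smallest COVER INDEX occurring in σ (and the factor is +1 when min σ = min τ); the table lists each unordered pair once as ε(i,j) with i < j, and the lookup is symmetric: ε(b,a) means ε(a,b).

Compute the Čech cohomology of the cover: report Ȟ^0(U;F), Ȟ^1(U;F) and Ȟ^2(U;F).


Ȟ^0(U;F) ≅ 0, Ȟ^1(U;F) ≅ Z/2 and Ȟ^2(U;F) ≅ 0

nerve simplices:
  A12={x6} A13={x3,x7} A23={x11}
C dims 3,3; δ0: rk 3, SNF 1^2·2
degree 0: 3−3−0 = 0 → Ȟ^0 ≅ 0
degree 1: 3−0−3 = 0 plus torsion [2] → Ȟ^1 ≅ Z/2
degree 2: 0−0−0 = 0 → Ȟ^2 ≅ 0


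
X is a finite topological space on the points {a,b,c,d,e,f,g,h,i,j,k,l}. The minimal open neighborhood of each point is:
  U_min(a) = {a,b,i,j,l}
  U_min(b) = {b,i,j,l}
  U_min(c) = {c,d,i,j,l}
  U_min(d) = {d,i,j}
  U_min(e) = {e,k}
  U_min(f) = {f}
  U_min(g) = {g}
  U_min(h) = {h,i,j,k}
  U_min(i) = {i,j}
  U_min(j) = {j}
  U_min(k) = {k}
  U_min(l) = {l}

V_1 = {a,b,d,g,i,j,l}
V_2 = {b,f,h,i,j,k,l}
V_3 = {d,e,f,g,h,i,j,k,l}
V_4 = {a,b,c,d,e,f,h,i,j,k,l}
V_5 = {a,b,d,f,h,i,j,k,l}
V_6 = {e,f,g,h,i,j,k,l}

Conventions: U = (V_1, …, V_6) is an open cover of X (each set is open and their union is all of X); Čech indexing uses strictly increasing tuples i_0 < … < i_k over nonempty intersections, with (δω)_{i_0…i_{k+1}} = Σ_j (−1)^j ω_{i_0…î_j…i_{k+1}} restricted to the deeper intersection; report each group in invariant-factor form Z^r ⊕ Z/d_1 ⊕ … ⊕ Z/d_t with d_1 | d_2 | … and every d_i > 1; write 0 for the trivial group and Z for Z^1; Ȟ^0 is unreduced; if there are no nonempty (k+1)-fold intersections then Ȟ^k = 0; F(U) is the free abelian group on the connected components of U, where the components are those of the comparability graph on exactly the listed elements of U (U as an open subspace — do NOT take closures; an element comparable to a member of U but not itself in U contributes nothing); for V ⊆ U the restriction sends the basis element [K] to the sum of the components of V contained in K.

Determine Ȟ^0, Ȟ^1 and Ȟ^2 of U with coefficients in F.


Ȟ^0 = Z^3,  Ȟ^1 = 0,  Ȟ^2 = 0

intersection data:
  V12={b,i,j,l} V13={d,g,i,j,l} V14={a,b,d,i,j,l} V15={a,b,d,i,j,l} V16={g,i,j,l} V23={f,h,i,j,k,l} V24={b,f,h,i,j,k,l} V25={b,f,h,i,j,k,l} V26={f,h,i,j,k,l} V34={d,e,f,h,i,j,k,l} V35={d,f,h,i,j,k,l} V36={e,f,g,h,i,j,k,l} V45={a,b,d,f,h,i,j,k,l} V46={e,f,h,i,j,k,l} V56={f,h,i,j,k,l}
  V123={i,j,l} V124={b,i,j,l} V125={b,i,j,l} V126={i,j,l} V134={d,i,j,l} V135={d,i,j,l} V136={g,i,j,l} V145={a,b,d,i,j,l} V146={i,j,l} V156={i,j,l} V234={f,h,i,j,k,l} V235={f,h,i,j,k,l} V236={f,h,i,j,k,l} V245={b,f,h,i,j,k,l} V246={f,h,i,j,k,l} V256={f,h,i,j,k,l} V345={d,f,h,i,j,k,l} V346={e,f,h,i,j,k,l} V356={f,h,i,j,k,l} V456={f,h,i,j,k,l}
  V1234={i,j,l} V1235={i,j,l} V1236={i,j,l} V1245={b,i,j,l} V1246={i,j,l} V1256={i,j,l} V1345={d,i,j,l} V1346={i,j,l} V1356={i,j,l} V1456={i,j,l} V2345={f,h,i,j,k,l} V2346={f,h,i,j,k,l} V2356={f,h,i,j,k,l} V2456={f,h,i,j,k,l} V3456={f,h,i,j,k,l}
  V12345={i,j,l} V12346={i,j,l} V12356={i,j,l} V12456={i,j,l} V13456={i,j,l} V23456={f,h,i,j,k,l}
  V123456={i,j,l}
components per intersection:
  V1: {a,b,d,i,j,l} {g}
  V2: {b,h,i,j,k,l} {f}
  V3: {d,e,h,i,j,k} {f} {g} {l}
  V4: {a,b,c,d,e,h,i,j,k,l} {f}
  V5: {a,b,d,h,i,j,k,l} {f}
  V6: {e,h,i,j,k} {f} {g} {l}
  V12: {b,i,j,l}
  V13: {d,i,j} {g} {l}
  V14: {a,b,d,i,j,l}
  V15: {a,b,d,i,j,l}
  V16: {g} {i,j} {l}
  V23: {f} {h,i,j,k} {l}
  V24: {b,h,i,j,k,l} {f}
  V25: {b,h,i,j,k,l} {f}
  V26: {f} {h,i,j,k} {l}
  V34: {d,e,h,i,j,k} {f} {l}
  V35: {d,h,i,j,k} {f} {l}
  V36: {e,h,i,j,k} {f} {g} {l}
  V45: {a,b,d,h,i,j,k,l} {f}
  V46: {e,h,i,j,k} {f} {l}
  V56: {f} {h,i,j,k} {l}
  V123: {i,j} {l}
  V124: {b,i,j,l}
  V125: {b,i,j,l}
  V126: {i,j} {l}
  V134: {d,i,j} {l}
  V135: {d,i,j} {l}
  V136: {g} {i,j} {l}
  V145: {a,b,d,i,j,l}
  V146: {i,j} {l}
  V156: {i,j} {l}
  V234: {f} {h,i,j,k} {l}
  V235: {f} {h,i,j,k} {l}
  V236: {f} {h,i,j,k} {l}
  V245: {b,h,i,j,k,l} {f}
  V246: {f} {h,i,j,k} {l}
  V256: {f} {h,i,j,k} {l}
  V345: {d,h,i,j,k} {f} {l}
  V346: {e,h,i,j,k} {f} {l}
  V356: {f} {h,i,j,k} {l}
  V456: {f} {h,i,j,k} {l}
  V1234: {i,j} {l}
  V1235: {i,j} {l}
  V1236: {i,j} {l}
  V1245: {b,i,j,l}
  V1246: {i,j} {l}
  V1256: {i,j} {l}
  V1345: {d,i,j} {l}
  V1346: {i,j} {l}
  V1356: {i,j} {l}
  V1456: {i,j} {l}
  V2345: {f} {h,i,j,k} {l}
  V2346: {f} {h,i,j,k} {l}
  V2356: {f} {h,i,j,k} {l}
  V2456: {f} {h,i,j,k} {l}
  V3456: {f} {h,i,j,k} {l}
  V12345: {i,j} {l}
  V12346: {i,j} {l}
  V12356: {i,j} {l}
  V12456: {i,j} {l}
  V13456: {i,j} {l}
  V23456: {f} {h,i,j,k} {l}
  V123456: {i,j} {l}
C dims 16,37,47,34; δ0: rk 13, SNF 1^13; δ1: rk 24, SNF 1^24; δ2: rk 23, SNF 1^23
Ȟ^0 = (16 − 13) − 0 = 3, so Ȟ^0 ≅ Z^3
Ȟ^1 = (37 − 24) − 13 = 0, so Ȟ^1 ≅ 0
Ȟ^2 = (47 − 23) − 24 = 0, so Ȟ^2 ≅ 0


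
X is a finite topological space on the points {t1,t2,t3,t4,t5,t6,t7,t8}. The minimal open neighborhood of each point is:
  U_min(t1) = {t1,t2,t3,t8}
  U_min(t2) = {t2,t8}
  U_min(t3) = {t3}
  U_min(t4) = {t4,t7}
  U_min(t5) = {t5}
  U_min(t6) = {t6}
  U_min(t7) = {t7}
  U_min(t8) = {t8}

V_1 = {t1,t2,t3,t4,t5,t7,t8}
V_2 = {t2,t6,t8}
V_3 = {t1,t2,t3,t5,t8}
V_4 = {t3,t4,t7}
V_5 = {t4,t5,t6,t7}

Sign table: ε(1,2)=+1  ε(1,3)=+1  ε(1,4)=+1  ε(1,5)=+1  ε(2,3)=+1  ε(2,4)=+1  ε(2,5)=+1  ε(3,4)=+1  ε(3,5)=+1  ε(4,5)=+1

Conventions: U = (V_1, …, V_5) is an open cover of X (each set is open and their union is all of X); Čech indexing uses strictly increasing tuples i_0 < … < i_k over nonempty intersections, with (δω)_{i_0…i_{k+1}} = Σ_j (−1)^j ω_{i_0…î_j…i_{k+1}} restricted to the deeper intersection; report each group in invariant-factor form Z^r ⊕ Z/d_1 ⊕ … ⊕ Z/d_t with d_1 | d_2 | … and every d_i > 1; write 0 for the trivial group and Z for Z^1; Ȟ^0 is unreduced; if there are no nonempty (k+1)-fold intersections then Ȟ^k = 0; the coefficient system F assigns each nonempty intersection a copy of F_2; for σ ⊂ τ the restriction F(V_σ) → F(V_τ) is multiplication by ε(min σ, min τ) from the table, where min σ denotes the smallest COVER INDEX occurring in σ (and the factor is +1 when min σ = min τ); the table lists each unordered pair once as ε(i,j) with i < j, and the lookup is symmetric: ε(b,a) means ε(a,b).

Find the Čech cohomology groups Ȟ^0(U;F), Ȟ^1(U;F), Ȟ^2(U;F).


nerve of the cover:
  V12={t2,t8} V13={t1,t2,t3,t5,t8} V14={t3,t4,t7} V15={t4,t5,t7} V23={t2,t8} V25={t6} V34={t3} V35={t5} V45={t4,t7}
  V123={t2,t8} V134={t3} V135={t5} V145={t4,t7}
C dims 5,9,4; δ0: rk_F2 4; δ1: rk_F2 4
Ȟ^0 = (5 − 4) − 0 = 1, so Ȟ^0 ≅ Z/2
Ȟ^1 = (9 − 4) − 4 = 1, so Ȟ^1 ≅ Z/2
Ȟ^2 = (4 − 0) − 4 = 0, so Ȟ^2 ≅ 0

Ȟ^0(U;F) ≅ Z/2; Ȟ^1(U;F) ≅ Z/2; Ȟ^2(U;F) ≅ 0


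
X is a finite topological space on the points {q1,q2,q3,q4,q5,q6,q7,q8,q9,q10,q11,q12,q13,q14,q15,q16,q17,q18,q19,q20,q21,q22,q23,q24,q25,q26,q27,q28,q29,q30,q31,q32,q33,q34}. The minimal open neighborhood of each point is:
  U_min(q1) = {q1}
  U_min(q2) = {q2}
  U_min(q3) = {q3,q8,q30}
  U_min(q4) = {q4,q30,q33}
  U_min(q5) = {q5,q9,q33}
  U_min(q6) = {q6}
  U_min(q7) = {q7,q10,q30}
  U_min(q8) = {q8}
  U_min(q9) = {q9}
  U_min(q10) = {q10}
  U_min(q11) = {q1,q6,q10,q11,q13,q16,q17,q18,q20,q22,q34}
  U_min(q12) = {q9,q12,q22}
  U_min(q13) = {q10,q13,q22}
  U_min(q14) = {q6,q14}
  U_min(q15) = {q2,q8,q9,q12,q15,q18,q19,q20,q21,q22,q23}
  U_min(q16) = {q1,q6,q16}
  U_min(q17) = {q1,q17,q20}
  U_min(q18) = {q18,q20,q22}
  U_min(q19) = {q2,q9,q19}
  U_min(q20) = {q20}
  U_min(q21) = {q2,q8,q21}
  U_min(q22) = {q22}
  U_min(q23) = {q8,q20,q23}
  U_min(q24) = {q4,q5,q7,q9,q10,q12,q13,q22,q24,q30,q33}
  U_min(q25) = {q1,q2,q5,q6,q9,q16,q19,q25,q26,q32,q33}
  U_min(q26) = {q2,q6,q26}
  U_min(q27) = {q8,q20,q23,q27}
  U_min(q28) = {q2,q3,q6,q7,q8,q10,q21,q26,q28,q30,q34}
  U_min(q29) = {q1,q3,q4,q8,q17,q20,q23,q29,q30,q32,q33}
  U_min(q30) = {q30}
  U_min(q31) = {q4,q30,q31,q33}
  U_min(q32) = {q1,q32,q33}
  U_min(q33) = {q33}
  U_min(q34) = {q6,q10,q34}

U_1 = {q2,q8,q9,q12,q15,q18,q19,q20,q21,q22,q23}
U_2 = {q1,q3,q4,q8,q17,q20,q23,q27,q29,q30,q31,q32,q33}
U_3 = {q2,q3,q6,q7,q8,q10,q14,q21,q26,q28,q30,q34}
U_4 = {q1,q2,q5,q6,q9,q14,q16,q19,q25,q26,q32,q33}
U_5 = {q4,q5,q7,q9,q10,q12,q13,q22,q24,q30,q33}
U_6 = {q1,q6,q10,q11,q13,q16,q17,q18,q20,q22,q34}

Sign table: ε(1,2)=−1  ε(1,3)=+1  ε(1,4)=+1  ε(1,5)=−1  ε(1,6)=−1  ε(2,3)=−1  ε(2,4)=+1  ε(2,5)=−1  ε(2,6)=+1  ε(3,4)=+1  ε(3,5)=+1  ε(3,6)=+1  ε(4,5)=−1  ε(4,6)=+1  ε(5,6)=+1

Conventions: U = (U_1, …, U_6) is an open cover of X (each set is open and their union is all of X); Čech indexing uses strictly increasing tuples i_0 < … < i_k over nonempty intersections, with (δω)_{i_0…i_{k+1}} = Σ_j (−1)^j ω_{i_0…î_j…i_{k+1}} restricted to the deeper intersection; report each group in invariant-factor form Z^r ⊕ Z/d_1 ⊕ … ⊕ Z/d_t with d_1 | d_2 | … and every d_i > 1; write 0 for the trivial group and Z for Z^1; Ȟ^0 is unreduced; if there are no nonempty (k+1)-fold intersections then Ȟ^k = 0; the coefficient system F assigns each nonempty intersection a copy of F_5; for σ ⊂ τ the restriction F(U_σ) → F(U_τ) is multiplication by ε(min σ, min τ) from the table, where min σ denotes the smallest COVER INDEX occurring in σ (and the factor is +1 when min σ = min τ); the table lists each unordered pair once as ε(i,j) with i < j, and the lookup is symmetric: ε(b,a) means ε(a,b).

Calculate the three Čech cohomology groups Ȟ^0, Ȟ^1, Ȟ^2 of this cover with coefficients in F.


nerve simplices:
  U12={q8,q20,q23} U13={q2,q8,q21} U14={q2,q9,q19} U15={q9,q12,q22} U16={q18,q20,q22} U23={q3,q8,q30} U24={q1,q32,q33} U25={q4,q30,q33} U26={q1,q17,q20} U34={q2,q6,q14,q26} U35={q7,q10,q30} U36={q6,q10,q34} U45={q5,q9,q33} U46={q1,q6,q16} U56={q10,q13,q22}
  U123={q8} U126={q20} U134={q2} U145={q9} U156={q22} U235={q30} U245={q33} U246={q1} U346={q6} U356={q10}
C dims 6,15,10; δ0: rk_F5 6; δ1: rk_F5 9
degree 0: 6−6−0 = 0 → Ȟ^0 ≅ 0
degree 1: 15−9−6 = 0 → Ȟ^1 ≅ 0
degree 2: 10−0−9 = 1 → Ȟ^2 ≅ Z/5

Ȟ^0 ≅ 0,  Ȟ^1 ≅ 0,  Ȟ^2 ≅ Z/5


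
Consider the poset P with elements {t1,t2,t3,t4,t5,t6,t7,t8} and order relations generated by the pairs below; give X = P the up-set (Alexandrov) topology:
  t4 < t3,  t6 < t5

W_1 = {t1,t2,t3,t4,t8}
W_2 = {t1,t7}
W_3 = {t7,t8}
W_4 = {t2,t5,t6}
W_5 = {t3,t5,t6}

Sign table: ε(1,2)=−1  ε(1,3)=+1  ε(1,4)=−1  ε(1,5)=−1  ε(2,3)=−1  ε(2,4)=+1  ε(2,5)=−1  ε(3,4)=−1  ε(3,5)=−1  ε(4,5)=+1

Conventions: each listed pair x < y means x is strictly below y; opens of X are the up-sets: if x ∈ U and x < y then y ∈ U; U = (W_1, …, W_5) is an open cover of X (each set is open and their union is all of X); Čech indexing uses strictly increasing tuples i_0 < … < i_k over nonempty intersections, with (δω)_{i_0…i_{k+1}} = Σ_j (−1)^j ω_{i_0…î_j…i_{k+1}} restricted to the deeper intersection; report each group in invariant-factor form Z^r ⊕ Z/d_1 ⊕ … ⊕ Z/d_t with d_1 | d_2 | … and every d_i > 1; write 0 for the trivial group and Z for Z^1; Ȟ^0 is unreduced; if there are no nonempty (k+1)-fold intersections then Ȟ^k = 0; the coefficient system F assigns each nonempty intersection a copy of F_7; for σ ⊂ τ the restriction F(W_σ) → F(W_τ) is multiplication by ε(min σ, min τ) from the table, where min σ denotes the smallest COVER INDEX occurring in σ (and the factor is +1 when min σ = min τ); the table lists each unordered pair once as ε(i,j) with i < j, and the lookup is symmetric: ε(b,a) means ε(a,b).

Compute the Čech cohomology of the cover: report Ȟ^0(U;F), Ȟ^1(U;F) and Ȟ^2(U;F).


nonempty overlaps:
  W12={t1} W13={t8} W14={t2} W15={t3} W23={t7} W45={t5,t6}
C dims 5,6; δ0: rk_F7 4
degree 0: 5−4−0 = 1 → Ȟ^0 ≅ Z/7
degree 1: 6−0−4 = 2 → Ȟ^1 ≅ Z/7 ⊕ Z/7
degree 2: 0−0−0 = 0 → Ȟ^2 ≅ 0

Ȟ^0(U;F) ≅ Z/7; Ȟ^1(U;F) ≅ Z/7 ⊕ Z/7; Ȟ^2(U;F) ≅ 0


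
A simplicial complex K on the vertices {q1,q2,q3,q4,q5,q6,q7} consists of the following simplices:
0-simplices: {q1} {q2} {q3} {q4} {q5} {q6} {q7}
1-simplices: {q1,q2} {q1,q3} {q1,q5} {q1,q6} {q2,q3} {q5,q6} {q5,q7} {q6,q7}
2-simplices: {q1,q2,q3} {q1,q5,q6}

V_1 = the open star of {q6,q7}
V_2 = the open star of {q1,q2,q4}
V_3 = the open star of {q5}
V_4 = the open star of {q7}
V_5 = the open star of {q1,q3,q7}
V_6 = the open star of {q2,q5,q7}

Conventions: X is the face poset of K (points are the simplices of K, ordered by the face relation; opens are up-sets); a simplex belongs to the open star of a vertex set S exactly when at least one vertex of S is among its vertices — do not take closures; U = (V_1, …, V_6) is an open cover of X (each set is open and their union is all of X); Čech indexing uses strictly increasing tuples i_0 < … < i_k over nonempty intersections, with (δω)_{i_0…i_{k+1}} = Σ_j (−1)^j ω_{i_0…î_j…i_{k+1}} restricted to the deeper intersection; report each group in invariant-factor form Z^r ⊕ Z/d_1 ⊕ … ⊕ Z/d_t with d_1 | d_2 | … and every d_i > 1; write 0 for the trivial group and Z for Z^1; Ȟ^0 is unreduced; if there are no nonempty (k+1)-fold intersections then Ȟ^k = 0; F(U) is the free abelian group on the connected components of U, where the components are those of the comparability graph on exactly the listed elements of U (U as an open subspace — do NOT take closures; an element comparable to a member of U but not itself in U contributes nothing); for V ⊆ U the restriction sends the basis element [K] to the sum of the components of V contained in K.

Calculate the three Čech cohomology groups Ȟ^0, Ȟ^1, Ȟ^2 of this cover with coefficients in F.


Ȟ^0 = Z^2; Ȟ^1 = Z; Ȟ^2 = 0

intersection data:
  V1={{q6},{q7},{q1,q6},{q5,q6},{q5,q7},{q6,q7},{q1,q5,q6}} V2={{q1},{q2},{q4},{q1,q2},{q1,q3},{q1,q5},{q1,q6},{q2,q3},{q1,q2,q3},{q1,q5,q6}} V3={{q5},{q1,q5},{q5,q6},{q5,q7},{q1,q5,q6}} V4={{q7},{q5,q7},{q6,q7}} V5={{q1},{q3},{q7},{q1,q2},{q1,q3},{q1,q5},{q1,q6},{q2,q3},{q5,q7},{q6,q7},{q1,q2,q3},{q1,q5,q6}} V6={{q2},{q5},{q7},{q1,q2},{q1,q5},{q2,q3},{q5,q6},{q5,q7},{q6,q7},{q1,q2,q3},{q1,q5,q6}}
  V12={{q1,q6},{q1,q5,q6}} V13={{q5,q6},{q5,q7},{q1,q5,q6}} V14={{q7},{q5,q7},{q6,q7}} V15={{q7},{q1,q6},{q5,q7},{q6,q7},{q1,q5,q6}} V16={{q7},{q5,q6},{q5,q7},{q6,q7},{q1,q5,q6}} V23={{q1,q5},{q1,q5,q6}} V25={{q1},{q1,q2},{q1,q3},{q1,q5},{q1,q6},{q2,q3},{q1,q2,q3},{q1,q5,q6}} V26={{q2},{q1,q2},{q1,q5},{q2,q3},{q1,q2,q3},{q1,q5,q6}} V34={{q5,q7}} V35={{q1,q5},{q5,q7},{q1,q5,q6}} V36={{q5},{q1,q5},{q5,q6},{q5,q7},{q1,q5,q6}} V45={{q7},{q5,q7},{q6,q7}} V46={{q7},{q5,q7},{q6,q7}} V56={{q7},{q1,q2},{q1,q5},{q2,q3},{q5,q7},{q6,q7},{q1,q2,q3},{q1,q5,q6}}
  V123={{q1,q5,q6}} V125={{q1,q6},{q1,q5,q6}} V126={{q1,q5,q6}} V134={{q5,q7}} V135={{q5,q7},{q1,q5,q6}} V136={{q5,q6},{q5,q7},{q1,q5,q6}} V145={{q7},{q5,q7},{q6,q7}} V146={{q7},{q5,q7},{q6,q7}} V156={{q7},{q5,q7},{q6,q7},{q1,q5,q6}} V235={{q1,q5},{q1,q5,q6}} V236={{q1,q5},{q1,q5,q6}} V256={{q1,q2},{q1,q5},{q2,q3},{q1,q2,q3},{q1,q5,q6}} V345={{q5,q7}} V346={{q5,q7}} V356={{q1,q5},{q5,q7},{q1,q5,q6}} V456={{q7},{q5,q7},{q6,q7}}
  V1235={{q1,q5,q6}} V1236={{q1,q5,q6}} V1256={{q1,q5,q6}} V1345={{q5,q7}} V1346={{q5,q7}} V1356={{q5,q7},{q1,q5,q6}} V1456={{q7},{q5,q7},{q6,q7}} V2356={{q1,q5},{q1,q5,q6}} V3456={{q5,q7}}
  V12356={{q1,q5,q6}} V13456={{q5,q7}}
components per intersection:
  V1: {{q6},{q7},{q1,q6},{q5,q6},{q5,q7},{q6,q7},{q1,q5,q6}}
  V2: {{q1},{q2},{q1,q2},{q1,q3},{q1,q5},{q1,q6},{q2,q3},{q1,q2,q3},{q1,q5,q6}} {{q4}}
  V3: {{q5},{q1,q5},{q5,q6},{q5,q7},{q1,q5,q6}}
  V4: {{q7},{q5,q7},{q6,q7}}
  V5: {{q1},{q3},{q1,q2},{q1,q3},{q1,q5},{q1,q6},{q2,q3},{q1,q2,q3},{q1,q5,q6}} {{q7},{q5,q7},{q6,q7}}
  V6: {{q2},{q1,q2},{q2,q3},{q1,q2,q3}} {{q5},{q7},{q1,q5},{q5,q6},{q5,q7},{q6,q7},{q1,q5,q6}}
  V12: {{q1,q6},{q1,q5,q6}}
  V13: {{q5,q6},{q1,q5,q6}} {{q5,q7}}
  V14: {{q7},{q5,q7},{q6,q7}}
  V15: {{q7},{q5,q7},{q6,q7}} {{q1,q6},{q1,q5,q6}}
  V16: {{q7},{q5,q7},{q6,q7}} {{q5,q6},{q1,q5,q6}}
  V23: {{q1,q5},{q1,q5,q6}}
  V25: {{q1},{q1,q2},{q1,q3},{q1,q5},{q1,q6},{q2,q3},{q1,q2,q3},{q1,q5,q6}}
  V26: {{q2},{q1,q2},{q2,q3},{q1,q2,q3}} {{q1,q5},{q1,q5,q6}}
  V34: {{q5,q7}}
  V35: {{q1,q5},{q1,q5,q6}} {{q5,q7}}
  V36: {{q5},{q1,q5},{q5,q6},{q5,q7},{q1,q5,q6}}
  V45: {{q7},{q5,q7},{q6,q7}}
  V46: {{q7},{q5,q7},{q6,q7}}
  V56: {{q7},{q5,q7},{q6,q7}} {{q1,q2},{q2,q3},{q1,q2,q3}} {{q1,q5},{q1,q5,q6}}
  V123: {{q1,q5,q6}}
  V125: {{q1,q6},{q1,q5,q6}}
  V126: {{q1,q5,q6}}
  V134: {{q5,q7}}
  V135: {{q5,q7}} {{q1,q5,q6}}
  V136: {{q5,q6},{q1,q5,q6}} {{q5,q7}}
  V145: {{q7},{q5,q7},{q6,q7}}
  V146: {{q7},{q5,q7},{q6,q7}}
  V156: {{q7},{q5,q7},{q6,q7}} {{q1,q5,q6}}
  V235: {{q1,q5},{q1,q5,q6}}
  V236: {{q1,q5},{q1,q5,q6}}
  V256: {{q1,q2},{q2,q3},{q1,q2,q3}} {{q1,q5},{q1,q5,q6}}
  V345: {{q5,q7}}
  V346: {{q5,q7}}
  V356: {{q1,q5},{q1,q5,q6}} {{q5,q7}}
  V456: {{q7},{q5,q7},{q6,q7}}
  V1235: {{q1,q5,q6}}
  V1236: {{q1,q5,q6}}
  V1256: {{q1,q5,q6}}
  V1345: {{q5,q7}}
  V1346: {{q5,q7}}
  V1356: {{q5,q7}} {{q1,q5,q6}}
  V1456: {{q7},{q5,q7},{q6,q7}}
  V2356: {{q1,q5},{q1,q5,q6}}
  V3456: {{q5,q7}}
  V12356: {{q1,q5,q6}}
  V13456: {{q5,q7}}
C dims 9,21,21,10; δ0: rk 7, SNF 1^7; δ1: rk 13, SNF 1^13; δ2: rk 8, SNF 1^8
Ȟ^0 = (9 − 7) − 0 = 2, so Ȟ^0 ≅ Z^2
Ȟ^1 = (21 − 13) − 7 = 1, so Ȟ^1 ≅ Z
Ȟ^2 = (21 − 8) − 13 = 0, so Ȟ^2 ≅ 0


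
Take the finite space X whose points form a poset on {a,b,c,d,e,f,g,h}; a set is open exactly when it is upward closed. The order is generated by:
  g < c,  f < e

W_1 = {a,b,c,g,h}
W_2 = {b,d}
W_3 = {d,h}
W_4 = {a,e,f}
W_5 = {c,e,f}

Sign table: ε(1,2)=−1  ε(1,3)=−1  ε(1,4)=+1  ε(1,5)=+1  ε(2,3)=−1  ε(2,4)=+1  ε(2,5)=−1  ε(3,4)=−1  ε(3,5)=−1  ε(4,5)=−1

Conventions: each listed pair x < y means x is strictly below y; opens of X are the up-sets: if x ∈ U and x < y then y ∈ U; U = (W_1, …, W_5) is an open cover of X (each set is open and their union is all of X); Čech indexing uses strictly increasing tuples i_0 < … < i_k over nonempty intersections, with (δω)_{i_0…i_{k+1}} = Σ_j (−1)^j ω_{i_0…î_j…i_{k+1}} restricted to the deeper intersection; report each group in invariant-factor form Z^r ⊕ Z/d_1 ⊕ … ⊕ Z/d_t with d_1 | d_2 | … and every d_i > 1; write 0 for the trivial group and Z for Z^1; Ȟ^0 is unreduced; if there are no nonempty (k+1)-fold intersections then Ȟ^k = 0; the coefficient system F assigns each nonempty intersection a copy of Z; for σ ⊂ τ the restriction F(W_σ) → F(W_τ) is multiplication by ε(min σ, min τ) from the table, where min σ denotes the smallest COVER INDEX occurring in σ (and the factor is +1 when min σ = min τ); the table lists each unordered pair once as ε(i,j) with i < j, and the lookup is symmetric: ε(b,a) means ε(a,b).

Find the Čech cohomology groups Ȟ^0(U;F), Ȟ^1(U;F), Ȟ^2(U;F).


Ȟ^0 = 0, Ȟ^1 = Z ⊕ Z/2, Ȟ^2 = 0

nonempty overlaps:
  W12={b} W13={h} W14={a} W15={c} W23={d} W45={e,f}
C dims 5,6; δ0: rk 5, SNF 1^4·2
degree 0: 5−5−0 = 0 → Ȟ^0 ≅ 0
degree 1: 6−0−5 = 1 plus torsion [2] → Ȟ^1 ≅ Z ⊕ Z/2
degree 2: 0−0−0 = 0 → Ȟ^2 ≅ 0


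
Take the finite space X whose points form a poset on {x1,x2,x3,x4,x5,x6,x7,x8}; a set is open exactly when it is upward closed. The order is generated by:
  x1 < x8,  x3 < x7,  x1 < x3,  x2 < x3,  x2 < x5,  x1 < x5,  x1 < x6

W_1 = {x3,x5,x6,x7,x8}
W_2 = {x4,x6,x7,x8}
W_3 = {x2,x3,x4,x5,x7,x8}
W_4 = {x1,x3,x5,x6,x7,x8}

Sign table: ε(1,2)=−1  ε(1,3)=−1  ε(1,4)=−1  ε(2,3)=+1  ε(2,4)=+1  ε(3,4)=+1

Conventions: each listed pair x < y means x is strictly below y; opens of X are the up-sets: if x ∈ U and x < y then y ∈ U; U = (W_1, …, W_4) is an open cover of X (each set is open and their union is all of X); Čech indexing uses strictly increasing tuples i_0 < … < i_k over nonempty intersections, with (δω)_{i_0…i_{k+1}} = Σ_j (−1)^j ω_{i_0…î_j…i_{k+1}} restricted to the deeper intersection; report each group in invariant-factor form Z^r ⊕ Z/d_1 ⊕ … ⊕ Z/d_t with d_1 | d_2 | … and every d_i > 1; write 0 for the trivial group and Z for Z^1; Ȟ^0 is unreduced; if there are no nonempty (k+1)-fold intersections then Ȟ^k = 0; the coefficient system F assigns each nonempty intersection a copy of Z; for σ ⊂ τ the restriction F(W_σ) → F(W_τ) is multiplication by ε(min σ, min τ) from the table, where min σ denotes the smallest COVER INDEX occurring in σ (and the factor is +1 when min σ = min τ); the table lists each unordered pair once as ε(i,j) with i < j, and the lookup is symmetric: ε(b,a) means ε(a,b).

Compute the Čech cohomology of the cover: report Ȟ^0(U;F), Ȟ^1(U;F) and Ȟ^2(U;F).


nonempty overlaps:
  W12={x6,x7,x8} W13={x3,x5,x7,x8} W14={x3,x5,x6,x7,x8} W23={x4,x7,x8} W24={x6,x7,x8} W34={x3,x5,x7,x8}
  W123={x7,x8} W124={x6,x7,x8} W134={x3,x5,x7,x8} W234={x7,x8}
  W1234={x7,x8}
C dims 4,6,4,1; δ0: rk 3, SNF 1^3; δ1: rk 3, SNF 1^3; δ2: rk 1, SNF 1^1
degree 0: 4−3−0 = 1 → Ȟ^0 ≅ Z
degree 1: 6−3−3 = 0 → Ȟ^1 ≅ 0
degree 2: 4−1−3 = 0 → Ȟ^2 ≅ 0

Ȟ^0 = Z, Ȟ^1 = 0, Ȟ^2 = 0


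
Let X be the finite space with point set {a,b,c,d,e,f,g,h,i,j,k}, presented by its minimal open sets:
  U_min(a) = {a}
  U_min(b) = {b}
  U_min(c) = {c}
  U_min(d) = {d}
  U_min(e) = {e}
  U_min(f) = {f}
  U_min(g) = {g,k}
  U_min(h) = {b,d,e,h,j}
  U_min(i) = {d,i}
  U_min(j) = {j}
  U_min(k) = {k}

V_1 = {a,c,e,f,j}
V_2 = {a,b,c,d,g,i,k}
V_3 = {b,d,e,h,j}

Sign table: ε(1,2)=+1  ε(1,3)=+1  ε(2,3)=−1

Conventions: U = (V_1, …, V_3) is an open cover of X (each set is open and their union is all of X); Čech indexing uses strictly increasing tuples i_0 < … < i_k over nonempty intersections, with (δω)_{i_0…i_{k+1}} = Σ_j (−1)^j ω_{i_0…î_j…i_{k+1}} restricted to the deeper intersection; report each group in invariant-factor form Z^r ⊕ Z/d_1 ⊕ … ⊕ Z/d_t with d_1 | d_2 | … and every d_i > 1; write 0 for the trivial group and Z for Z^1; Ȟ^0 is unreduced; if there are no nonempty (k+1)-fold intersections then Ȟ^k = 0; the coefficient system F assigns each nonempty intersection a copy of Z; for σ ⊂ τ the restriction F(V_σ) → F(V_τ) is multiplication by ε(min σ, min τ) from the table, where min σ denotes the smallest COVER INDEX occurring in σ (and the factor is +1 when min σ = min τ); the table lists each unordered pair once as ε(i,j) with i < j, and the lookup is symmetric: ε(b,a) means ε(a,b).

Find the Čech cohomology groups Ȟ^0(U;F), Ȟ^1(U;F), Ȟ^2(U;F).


Ȟ^0 = 0; Ȟ^1 = Z/2; Ȟ^2 = 0

nerve of the cover:
  V12={a,c} V13={e,j} V23={b,d}
C dims 3,3; δ0: rk 3, SNF 1^2·2
Ȟ^0 = (3 − 3) − 0 = 0, so Ȟ^0 ≅ 0
Ȟ^1 = (3 − 0) − 3 = 0 plus torsion [2], so Ȟ^1 ≅ Z/2
Ȟ^2 = (0 − 0) − 0 = 0, so Ȟ^2 ≅ 0


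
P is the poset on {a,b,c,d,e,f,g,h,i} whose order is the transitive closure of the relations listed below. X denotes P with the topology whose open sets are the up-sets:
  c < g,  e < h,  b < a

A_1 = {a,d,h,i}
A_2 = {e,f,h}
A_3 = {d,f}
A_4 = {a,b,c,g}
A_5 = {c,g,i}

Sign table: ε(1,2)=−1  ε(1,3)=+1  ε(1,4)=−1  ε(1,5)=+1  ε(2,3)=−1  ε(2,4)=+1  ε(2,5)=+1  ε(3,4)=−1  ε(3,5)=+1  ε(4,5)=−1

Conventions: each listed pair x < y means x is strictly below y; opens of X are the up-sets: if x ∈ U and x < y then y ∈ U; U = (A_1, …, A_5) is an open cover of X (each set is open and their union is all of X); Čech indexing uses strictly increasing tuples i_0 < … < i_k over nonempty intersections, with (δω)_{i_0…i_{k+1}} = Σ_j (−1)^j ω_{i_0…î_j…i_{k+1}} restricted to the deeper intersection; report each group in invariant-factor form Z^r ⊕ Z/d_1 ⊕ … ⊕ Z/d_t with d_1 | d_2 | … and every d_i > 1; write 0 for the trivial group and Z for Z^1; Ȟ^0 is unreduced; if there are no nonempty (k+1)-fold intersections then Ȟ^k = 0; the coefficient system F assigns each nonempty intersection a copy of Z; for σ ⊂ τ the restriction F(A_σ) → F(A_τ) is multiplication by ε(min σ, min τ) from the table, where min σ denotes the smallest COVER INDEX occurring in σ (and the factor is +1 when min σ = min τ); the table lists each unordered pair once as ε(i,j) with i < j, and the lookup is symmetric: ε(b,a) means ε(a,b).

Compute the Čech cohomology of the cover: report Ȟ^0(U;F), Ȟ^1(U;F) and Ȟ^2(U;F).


Ȟ^0 ≅ Z; Ȟ^1 ≅ Z^2; Ȟ^2 ≅ 0

nerve of the cover:
  A12={h} A13={d} A14={a} A15={i} A23={f} A45={c,g}
C dims 5,6; δ0: rk 4, SNF 1^4
Ȟ^0 = (5 − 4) − 0 = 1, so Ȟ^0 ≅ Z
Ȟ^1 = (6 − 0) − 4 = 2, so Ȟ^1 ≅ Z^2
Ȟ^2 = (0 − 0) − 0 = 0, so Ȟ^2 ≅ 0


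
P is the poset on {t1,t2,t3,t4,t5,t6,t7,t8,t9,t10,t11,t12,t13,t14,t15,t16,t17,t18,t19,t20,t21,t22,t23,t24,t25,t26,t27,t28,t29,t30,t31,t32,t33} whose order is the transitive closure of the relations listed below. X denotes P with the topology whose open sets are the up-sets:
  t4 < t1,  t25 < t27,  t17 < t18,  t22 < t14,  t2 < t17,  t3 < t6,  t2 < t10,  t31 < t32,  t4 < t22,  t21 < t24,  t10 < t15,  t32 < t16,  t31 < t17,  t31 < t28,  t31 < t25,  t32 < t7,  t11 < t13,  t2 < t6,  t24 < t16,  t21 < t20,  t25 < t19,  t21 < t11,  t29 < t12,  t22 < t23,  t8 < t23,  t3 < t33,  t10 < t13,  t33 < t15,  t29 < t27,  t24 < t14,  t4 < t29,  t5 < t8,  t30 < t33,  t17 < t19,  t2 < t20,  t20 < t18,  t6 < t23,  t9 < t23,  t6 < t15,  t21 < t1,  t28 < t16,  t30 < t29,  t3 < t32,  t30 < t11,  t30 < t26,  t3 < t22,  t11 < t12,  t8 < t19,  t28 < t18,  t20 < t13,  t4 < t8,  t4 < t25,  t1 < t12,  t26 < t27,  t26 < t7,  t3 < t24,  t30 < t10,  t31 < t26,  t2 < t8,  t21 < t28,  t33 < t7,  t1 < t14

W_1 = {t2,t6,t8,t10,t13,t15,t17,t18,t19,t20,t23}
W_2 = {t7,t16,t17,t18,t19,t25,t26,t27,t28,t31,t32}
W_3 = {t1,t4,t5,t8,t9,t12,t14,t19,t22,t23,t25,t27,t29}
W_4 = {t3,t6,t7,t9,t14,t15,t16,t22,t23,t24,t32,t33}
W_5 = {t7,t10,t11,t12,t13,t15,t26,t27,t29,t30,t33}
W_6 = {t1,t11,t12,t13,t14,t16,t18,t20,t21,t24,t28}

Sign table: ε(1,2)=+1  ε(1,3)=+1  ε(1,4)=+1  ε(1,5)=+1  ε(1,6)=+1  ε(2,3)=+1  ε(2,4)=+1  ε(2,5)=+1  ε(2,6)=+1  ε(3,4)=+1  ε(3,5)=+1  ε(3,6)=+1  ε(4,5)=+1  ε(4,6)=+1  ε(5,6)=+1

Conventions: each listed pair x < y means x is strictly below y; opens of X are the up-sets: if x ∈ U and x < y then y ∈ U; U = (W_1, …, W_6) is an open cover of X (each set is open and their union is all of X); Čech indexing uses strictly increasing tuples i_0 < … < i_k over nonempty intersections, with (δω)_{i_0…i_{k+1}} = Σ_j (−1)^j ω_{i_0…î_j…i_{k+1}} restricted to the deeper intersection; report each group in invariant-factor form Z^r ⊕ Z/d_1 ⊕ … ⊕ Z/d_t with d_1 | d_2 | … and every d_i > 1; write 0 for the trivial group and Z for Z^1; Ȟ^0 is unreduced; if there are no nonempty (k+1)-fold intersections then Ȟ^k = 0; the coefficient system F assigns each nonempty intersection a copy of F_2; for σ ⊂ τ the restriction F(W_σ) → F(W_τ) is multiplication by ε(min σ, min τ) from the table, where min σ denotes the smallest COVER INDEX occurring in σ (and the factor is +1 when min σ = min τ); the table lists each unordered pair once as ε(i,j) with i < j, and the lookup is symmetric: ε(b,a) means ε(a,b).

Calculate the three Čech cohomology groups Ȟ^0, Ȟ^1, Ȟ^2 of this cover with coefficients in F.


intersection data:
  W12={t17,t18,t19} W13={t8,t19,t23} W14={t6,t15,t23} W15={t10,t13,t15} W16={t13,t18,t20} W23={t19,t25,t27} W24={t7,t16,t32} W25={t7,t26,t27} W26={t16,t18,t28} W34={t9,t14,t22,t23} W35={t12,t27,t29} W36={t1,t12,t14} W45={t7,t15,t33} W46={t14,t16,t24} W56={t11,t12,t13}
  W123={t19} W126={t18} W134={t23} W145={t15} W156={t13} W235={t27} W245={t7} W246={t16} W346={t14} W356={t12}
C dims 6,15,10; δ0: rk_F2 5; δ1: rk_F2 9
Ȟ^0 = (6 − 5) − 0 = 1, so Ȟ^0 ≅ Z/2
Ȟ^1 = (15 − 9) − 5 = 1, so Ȟ^1 ≅ Z/2
Ȟ^2 = (10 − 0) − 9 = 1, so Ȟ^2 ≅ Z/2

Ȟ^0 = Z/2, Ȟ^1 = Z/2 and Ȟ^2 = Z/2


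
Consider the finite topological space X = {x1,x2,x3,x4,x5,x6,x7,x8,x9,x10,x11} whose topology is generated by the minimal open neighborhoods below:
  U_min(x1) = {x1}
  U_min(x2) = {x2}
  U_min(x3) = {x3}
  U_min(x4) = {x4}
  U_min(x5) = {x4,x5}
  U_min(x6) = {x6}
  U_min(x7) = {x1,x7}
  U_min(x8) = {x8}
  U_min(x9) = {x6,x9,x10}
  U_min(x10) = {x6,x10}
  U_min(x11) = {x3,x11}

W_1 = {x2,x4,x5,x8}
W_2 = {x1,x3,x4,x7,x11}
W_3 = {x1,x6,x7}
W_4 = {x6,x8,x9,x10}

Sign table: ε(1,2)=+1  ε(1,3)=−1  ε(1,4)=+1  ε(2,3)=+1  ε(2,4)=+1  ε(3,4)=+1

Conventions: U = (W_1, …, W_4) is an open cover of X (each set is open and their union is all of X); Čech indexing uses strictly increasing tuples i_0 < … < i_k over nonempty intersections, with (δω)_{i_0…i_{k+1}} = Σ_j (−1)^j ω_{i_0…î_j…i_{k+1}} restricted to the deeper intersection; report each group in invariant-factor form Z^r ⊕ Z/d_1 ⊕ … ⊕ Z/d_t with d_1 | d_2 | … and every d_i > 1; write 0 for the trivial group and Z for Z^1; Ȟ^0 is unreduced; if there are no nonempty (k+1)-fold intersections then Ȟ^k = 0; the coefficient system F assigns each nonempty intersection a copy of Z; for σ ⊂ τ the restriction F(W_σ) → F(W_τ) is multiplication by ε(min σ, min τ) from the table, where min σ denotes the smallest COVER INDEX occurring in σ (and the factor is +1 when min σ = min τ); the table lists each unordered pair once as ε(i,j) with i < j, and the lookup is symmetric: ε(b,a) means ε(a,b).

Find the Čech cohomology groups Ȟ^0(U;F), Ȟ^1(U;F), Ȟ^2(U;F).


Ȟ^0(U;F) ≅ Z; Ȟ^1(U;F) ≅ Z; Ȟ^2(U;F) ≅ 0

nonempty intersections:
  W12={x4} W14={x8} W23={x1,x7} W34={x6}
C dims 4,4; δ0: rk 3, SNF 1^3
Ȟ^0: (4−3)−0=1 ⇒ Z
Ȟ^1: (4−0)−3=1 ⇒ Z
Ȟ^2: (0−0)−0=0 ⇒ 0


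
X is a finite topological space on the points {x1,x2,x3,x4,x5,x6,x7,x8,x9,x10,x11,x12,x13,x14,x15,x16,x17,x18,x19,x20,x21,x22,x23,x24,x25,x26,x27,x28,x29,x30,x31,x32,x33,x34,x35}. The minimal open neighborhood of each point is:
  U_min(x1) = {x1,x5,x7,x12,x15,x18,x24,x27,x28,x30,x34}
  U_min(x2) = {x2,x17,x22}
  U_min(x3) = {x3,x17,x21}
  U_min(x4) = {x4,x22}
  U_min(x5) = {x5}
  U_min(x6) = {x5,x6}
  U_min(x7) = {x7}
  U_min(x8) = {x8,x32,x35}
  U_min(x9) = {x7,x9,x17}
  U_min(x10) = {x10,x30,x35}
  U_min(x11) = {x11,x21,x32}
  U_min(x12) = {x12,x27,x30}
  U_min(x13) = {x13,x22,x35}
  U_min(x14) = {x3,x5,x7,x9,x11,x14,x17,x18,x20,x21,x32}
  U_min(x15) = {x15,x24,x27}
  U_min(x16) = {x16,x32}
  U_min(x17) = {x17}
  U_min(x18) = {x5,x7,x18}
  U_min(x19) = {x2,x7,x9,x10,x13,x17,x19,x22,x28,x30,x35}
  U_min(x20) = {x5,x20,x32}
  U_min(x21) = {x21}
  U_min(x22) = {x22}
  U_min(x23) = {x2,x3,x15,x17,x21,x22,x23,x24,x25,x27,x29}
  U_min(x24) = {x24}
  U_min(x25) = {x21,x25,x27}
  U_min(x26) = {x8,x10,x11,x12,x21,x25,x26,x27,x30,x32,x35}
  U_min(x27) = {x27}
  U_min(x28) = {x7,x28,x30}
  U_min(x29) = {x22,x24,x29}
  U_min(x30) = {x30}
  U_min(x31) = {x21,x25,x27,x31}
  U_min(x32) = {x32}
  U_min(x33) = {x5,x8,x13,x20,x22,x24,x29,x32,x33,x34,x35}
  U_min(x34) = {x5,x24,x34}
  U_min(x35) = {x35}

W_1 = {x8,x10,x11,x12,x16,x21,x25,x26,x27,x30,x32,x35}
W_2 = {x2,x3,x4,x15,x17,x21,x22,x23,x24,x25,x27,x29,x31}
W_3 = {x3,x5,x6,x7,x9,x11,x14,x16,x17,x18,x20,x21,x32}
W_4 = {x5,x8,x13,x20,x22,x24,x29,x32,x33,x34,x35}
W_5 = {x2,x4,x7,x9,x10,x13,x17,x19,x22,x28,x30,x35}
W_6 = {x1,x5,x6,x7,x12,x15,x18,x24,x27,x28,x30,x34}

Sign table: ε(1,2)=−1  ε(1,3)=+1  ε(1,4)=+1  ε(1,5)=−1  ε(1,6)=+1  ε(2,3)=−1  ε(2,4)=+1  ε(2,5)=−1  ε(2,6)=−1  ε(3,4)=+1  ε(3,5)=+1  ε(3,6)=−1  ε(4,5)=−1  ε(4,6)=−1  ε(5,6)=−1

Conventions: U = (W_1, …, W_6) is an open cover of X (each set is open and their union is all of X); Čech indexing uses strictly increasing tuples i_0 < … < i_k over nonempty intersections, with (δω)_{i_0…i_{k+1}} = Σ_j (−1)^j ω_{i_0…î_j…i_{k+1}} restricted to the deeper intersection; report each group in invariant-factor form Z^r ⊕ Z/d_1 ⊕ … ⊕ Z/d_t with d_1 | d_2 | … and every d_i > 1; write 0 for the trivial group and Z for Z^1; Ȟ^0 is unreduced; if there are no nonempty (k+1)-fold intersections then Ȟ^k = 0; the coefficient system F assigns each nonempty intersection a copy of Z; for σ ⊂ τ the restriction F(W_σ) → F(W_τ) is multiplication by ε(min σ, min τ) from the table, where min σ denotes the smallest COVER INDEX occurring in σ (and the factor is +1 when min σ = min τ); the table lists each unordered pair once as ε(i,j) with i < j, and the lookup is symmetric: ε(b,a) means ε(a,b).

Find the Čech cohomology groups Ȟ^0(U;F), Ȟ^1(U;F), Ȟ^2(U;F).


Ȟ^0 = 0; Ȟ^1 = Z/2; Ȟ^2 = Z

nonempty intersections:
  W12={x21,x25,x27} W13={x11,x16,x21,x32} W14={x8,x32,x35} W15={x10,x30,x35} W16={x12,x27,x30} W23={x3,x17,x21} W24={x22,x24,x29} W25={x2,x4,x17,x22} W26={x15,x24,x27} W34={x5,x20,x32} W35={x7,x9,x17} W36={x5,x6,x7,x18} W45={x13,x22,x35} W46={x5,x24,x34} W56={x7,x28,x30}
  W123={x21} W126={x27} W134={x32} W145={x35} W156={x30} W235={x17} W245={x22} W246={x24} W346={x5} W356={x7}
C dims 6,15,10; δ0: rk 6, SNF 1^5·2; δ1: rk 9, SNF 1^9
Ȟ^0: (6−6)−0=0 ⇒ 0
Ȟ^1: (15−9)−6=0 plus torsion [2] ⇒ Z/2
Ȟ^2: (10−0)−9=1 ⇒ Z


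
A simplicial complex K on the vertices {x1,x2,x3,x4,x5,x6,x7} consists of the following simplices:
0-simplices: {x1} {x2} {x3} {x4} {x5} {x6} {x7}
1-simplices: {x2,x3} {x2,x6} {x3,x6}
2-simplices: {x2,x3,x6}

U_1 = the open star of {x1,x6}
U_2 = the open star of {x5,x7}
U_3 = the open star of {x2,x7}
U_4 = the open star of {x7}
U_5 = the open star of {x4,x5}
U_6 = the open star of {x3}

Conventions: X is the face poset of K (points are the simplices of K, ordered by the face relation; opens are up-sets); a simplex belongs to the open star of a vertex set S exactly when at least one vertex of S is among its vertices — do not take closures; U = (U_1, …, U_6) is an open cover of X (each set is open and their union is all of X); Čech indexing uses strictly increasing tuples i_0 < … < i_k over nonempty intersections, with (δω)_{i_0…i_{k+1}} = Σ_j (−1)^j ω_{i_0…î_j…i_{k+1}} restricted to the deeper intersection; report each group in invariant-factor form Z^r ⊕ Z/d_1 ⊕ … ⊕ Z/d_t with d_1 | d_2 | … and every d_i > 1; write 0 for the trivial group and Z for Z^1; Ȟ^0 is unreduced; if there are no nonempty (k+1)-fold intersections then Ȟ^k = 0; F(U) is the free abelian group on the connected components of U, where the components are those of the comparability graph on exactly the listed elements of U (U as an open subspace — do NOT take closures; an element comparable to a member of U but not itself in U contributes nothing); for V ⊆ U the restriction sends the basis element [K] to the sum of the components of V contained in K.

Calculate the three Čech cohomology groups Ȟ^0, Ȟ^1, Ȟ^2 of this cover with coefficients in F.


nerve of the cover:
  U1={{x1},{x6},{x2,x6},{x3,x6},{x2,x3,x6}} U2={{x5},{x7}} U3={{x2},{x7},{x2,x3},{x2,x6},{x2,x3,x6}} U4={{x7}} U5={{x4},{x5}} U6={{x3},{x2,x3},{x3,x6},{x2,x3,x6}}
  U13={{x2,x6},{x2,x3,x6}} U16={{x3,x6},{x2,x3,x6}} U23={{x7}} U24={{x7}} U25={{x5}} U34={{x7}} U36={{x2,x3},{x2,x3,x6}}
  U136={{x2,x3,x6}} U234={{x7}}
components per intersection:
  U1: {{x1}} {{x6},{x2,x6},{x3,x6},{x2,x3,x6}}
  U2: {{x5}} {{x7}}
  U3: {{x2},{x2,x3},{x2,x6},{x2,x3,x6}} {{x7}}
  U4: {{x7}}
  U5: {{x4}} {{x5}}
  U6: {{x3},{x2,x3},{x3,x6},{x2,x3,x6}}
  U13: {{x2,x6},{x2,x3,x6}}
  U16: {{x3,x6},{x2,x3,x6}}
  U23: {{x7}}
  U24: {{x7}}
  U25: {{x5}}
  U34: {{x7}}
  U36: {{x2,x3},{x2,x3,x6}}
  U136: {{x2,x3,x6}}
  U234: {{x7}}
C dims 10,7,2; δ0: rk 5, SNF 1^5; δ1: rk 2, SNF 1^2
Ȟ^0 = (10 − 5) − 0 = 5, so Ȟ^0 ≅ Z^5
Ȟ^1 = (7 − 2) − 5 = 0, so Ȟ^1 ≅ 0
Ȟ^2 = (2 − 0) − 2 = 0, so Ȟ^2 ≅ 0

Ȟ^0 = Z^5; Ȟ^1 = 0; Ȟ^2 = 0


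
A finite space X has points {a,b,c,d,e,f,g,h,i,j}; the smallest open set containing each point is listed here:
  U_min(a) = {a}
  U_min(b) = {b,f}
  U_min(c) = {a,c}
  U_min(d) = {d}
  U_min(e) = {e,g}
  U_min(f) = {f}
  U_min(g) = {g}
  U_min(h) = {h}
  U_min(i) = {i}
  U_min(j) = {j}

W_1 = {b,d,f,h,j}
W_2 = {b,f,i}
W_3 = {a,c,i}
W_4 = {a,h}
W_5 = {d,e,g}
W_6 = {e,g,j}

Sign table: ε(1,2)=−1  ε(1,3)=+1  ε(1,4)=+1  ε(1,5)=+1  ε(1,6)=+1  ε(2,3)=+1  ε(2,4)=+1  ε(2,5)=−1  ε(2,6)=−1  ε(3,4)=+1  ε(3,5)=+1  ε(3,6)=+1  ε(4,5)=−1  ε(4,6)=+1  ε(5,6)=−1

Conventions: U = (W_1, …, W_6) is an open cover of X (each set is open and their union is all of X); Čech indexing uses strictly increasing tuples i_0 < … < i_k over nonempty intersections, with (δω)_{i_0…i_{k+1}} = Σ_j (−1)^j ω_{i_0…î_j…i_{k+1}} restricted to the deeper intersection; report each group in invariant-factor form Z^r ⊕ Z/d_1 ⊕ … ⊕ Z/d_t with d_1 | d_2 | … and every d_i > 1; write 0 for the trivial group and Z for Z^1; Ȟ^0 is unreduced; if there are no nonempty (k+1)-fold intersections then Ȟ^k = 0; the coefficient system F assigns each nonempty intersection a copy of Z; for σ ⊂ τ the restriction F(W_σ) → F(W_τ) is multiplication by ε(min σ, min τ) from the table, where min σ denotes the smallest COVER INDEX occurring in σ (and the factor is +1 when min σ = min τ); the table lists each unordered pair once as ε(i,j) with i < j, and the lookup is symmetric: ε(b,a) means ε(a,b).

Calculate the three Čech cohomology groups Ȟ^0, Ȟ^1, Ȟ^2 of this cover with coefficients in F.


Ȟ^0 = 0, Ȟ^1 = Z ⊕ Z/2 and Ȟ^2 = 0

intersection data:
  W12={b,f} W14={h} W15={d} W16={j} W23={i} W34={a} W56={e,g}
C dims 6,7; δ0: rk 6, SNF 1^5·2
Ȟ^0 = (6 − 6) − 0 = 0, so Ȟ^0 ≅ 0
Ȟ^1 = (7 − 0) − 6 = 1 plus torsion [2], so Ȟ^1 ≅ Z ⊕ Z/2
Ȟ^2 = (0 − 0) − 0 = 0, so Ȟ^2 ≅ 0
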